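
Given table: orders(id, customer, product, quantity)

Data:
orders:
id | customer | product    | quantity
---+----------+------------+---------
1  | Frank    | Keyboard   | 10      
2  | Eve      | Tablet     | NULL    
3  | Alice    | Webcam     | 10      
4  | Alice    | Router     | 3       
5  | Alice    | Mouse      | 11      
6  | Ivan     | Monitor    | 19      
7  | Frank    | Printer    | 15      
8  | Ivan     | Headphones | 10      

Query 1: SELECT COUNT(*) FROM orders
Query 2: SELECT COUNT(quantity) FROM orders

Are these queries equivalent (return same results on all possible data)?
No, not equivalent

Query 1 returns: [(8,)]
Query 2 returns: [(7,)]

Reason: COUNT(*) includes NULLs, COUNT(column) excludes them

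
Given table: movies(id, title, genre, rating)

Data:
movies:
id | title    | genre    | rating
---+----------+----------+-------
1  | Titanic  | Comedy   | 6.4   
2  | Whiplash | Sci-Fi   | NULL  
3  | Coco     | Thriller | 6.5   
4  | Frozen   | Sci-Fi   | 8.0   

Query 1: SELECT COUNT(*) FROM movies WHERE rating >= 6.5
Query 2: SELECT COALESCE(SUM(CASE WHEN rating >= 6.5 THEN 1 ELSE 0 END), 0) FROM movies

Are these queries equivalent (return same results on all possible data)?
Yes, equivalent

Both queries return: [(2,)]

Reason: COUNT with WHERE vs conditional SUM (COALESCE handles empty-table NULL)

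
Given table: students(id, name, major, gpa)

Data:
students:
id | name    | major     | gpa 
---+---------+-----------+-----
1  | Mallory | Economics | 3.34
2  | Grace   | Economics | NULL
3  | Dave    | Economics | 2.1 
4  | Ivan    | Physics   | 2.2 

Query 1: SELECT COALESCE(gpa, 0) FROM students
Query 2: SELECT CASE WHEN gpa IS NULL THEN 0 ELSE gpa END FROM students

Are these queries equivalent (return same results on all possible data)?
Yes, equivalent

Both queries return: [(0,), (2.1,), (2.2,), (3.34,)]

Reason: COALESCE vs CASE for NULL handling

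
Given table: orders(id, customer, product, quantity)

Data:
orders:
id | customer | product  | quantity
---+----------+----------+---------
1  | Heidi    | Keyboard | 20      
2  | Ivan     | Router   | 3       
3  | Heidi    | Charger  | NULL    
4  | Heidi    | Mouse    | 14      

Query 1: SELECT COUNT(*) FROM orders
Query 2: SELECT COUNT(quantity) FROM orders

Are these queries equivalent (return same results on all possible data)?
No, not equivalent

Query 1 returns: [(4,)]
Query 2 returns: [(3,)]

Reason: COUNT(*) includes NULLs, COUNT(column) excludes them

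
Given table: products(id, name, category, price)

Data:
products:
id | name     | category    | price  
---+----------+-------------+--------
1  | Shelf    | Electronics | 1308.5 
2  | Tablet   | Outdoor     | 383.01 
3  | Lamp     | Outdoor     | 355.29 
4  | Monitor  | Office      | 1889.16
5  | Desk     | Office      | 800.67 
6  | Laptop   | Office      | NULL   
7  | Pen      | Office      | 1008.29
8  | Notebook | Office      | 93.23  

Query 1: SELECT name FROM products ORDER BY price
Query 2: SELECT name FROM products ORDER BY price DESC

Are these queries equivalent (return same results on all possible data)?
No, not equivalent

Query 1 returns: [('Laptop',), ('Notebook',), ('Lamp',), ('Tablet',), ('Desk',), ('Pen',), ('Shelf',), ('Monitor',)]
Query 2 returns: [('Monitor',), ('Shelf',), ('Pen',), ('Desk',), ('Tablet',), ('Lamp',), ('Notebook',), ('Laptop',)]

Reason: ASC vs DESC gives opposite ordering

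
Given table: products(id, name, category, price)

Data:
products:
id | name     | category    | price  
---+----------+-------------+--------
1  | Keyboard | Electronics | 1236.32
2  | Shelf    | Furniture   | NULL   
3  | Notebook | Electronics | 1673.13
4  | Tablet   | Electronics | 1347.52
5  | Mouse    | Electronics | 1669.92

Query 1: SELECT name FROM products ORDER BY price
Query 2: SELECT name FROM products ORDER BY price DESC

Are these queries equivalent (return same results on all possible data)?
No, not equivalent

Query 1 returns: [('Shelf',), ('Keyboard',), ('Tablet',), ('Mouse',), ('Notebook',)]
Query 2 returns: [('Notebook',), ('Mouse',), ('Tablet',), ('Keyboard',), ('Shelf',)]

Reason: ASC vs DESC gives opposite ordering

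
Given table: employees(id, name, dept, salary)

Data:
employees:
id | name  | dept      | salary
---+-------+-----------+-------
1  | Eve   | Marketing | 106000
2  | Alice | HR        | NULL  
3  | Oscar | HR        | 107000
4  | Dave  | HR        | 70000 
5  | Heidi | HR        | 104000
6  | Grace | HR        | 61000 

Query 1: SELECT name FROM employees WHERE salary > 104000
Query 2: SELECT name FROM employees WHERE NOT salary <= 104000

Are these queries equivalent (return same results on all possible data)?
Yes, equivalent

Both queries return: [('Eve',), ('Oscar',)]

Reason: Both filter salary > 104000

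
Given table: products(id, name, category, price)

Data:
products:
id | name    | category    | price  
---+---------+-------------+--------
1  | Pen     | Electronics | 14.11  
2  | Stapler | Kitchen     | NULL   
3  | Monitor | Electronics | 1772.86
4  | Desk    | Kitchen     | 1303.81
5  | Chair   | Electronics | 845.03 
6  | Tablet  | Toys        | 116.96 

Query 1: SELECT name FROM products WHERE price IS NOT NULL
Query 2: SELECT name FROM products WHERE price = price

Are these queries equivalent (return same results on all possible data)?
Yes, equivalent

Both queries return: [('Chair',), ('Desk',), ('Monitor',), ('Pen',), ('Tablet',)]

Reason: IS NOT NULL vs self-equality (both exclude NULLs)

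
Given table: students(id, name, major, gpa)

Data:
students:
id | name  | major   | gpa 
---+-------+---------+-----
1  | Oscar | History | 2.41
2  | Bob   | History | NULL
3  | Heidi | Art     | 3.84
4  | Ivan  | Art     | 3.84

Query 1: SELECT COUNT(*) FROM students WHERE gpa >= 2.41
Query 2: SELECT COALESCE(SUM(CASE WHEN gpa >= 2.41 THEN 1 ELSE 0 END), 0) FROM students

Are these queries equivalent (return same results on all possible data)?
Yes, equivalent

Both queries return: [(3,)]

Reason: COUNT with WHERE vs conditional SUM (COALESCE handles empty-table NULL)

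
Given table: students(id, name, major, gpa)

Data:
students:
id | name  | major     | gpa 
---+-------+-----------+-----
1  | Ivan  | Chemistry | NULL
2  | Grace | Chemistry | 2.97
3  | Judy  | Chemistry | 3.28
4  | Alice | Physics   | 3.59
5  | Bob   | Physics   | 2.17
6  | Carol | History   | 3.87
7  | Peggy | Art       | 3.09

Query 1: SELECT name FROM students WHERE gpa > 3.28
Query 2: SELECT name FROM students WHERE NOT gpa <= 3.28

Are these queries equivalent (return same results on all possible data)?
Yes, equivalent

Both queries return: [('Alice',), ('Carol',)]

Reason: Both filter gpa > 3.28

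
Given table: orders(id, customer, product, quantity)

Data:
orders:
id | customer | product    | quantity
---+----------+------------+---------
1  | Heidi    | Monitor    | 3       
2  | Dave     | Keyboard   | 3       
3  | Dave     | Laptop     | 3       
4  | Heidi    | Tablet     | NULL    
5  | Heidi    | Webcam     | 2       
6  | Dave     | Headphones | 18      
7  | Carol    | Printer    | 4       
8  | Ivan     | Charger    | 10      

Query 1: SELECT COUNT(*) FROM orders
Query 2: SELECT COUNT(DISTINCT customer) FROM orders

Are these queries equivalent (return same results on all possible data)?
No, not equivalent

Query 1 returns: [(8,)]
Query 2 returns: [(4,)]

Reason: COUNT(*) counts rows, COUNT(DISTINCT customer) counts unique customers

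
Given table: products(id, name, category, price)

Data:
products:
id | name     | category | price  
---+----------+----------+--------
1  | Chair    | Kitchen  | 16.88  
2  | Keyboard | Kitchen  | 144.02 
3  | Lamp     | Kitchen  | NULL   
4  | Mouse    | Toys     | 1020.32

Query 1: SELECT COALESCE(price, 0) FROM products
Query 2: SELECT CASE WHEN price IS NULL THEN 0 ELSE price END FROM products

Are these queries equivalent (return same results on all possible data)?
Yes, equivalent

Both queries return: [(0,), (16.88,), (144.02,), (1020.32,)]

Reason: COALESCE vs CASE for NULL handling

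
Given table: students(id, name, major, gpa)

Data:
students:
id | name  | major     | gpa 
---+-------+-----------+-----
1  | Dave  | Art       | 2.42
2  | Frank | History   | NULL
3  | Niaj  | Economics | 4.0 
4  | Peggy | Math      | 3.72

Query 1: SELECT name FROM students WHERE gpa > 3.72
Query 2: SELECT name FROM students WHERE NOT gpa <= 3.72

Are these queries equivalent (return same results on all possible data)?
Yes, equivalent

Both queries return: [('Niaj',)]

Reason: Both filter gpa > 3.72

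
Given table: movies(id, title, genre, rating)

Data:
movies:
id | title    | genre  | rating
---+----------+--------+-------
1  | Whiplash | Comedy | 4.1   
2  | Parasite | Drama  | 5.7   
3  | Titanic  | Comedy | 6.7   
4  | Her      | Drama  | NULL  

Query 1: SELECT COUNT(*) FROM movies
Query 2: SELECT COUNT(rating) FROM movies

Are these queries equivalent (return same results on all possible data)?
No, not equivalent

Query 1 returns: [(4,)]
Query 2 returns: [(3,)]

Reason: COUNT(*) includes NULLs, COUNT(column) excludes them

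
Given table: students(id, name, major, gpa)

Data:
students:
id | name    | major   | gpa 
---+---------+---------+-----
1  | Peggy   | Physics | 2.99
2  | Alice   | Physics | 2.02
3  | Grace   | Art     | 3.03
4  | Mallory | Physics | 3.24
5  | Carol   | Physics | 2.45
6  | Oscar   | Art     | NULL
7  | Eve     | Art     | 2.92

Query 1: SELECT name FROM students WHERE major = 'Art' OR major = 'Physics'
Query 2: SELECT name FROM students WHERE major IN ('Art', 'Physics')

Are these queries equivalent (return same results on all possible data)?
Yes, equivalent

Both queries return: [('Alice',), ('Carol',), ('Eve',), ('Grace',), ('Mallory',), ('Oscar',), ('Peggy',)]

Reason: OR vs IN are equivalent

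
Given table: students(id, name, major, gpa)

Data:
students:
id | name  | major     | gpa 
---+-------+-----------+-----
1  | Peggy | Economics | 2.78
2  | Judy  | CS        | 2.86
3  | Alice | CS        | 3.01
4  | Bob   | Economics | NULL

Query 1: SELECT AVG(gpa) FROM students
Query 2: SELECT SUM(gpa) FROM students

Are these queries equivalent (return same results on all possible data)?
No, not equivalent

Query 1 returns: [(2.883333333333333,)]
Query 2 returns: [(8.649999999999999,)]

Reason: AVG vs SUM give different aggregate values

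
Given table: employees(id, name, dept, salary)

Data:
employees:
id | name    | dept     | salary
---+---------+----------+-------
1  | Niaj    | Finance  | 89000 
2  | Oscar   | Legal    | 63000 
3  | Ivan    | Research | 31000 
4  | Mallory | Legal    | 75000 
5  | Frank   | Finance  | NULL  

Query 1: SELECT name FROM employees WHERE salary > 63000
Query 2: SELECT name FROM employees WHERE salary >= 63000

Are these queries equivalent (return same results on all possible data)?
No, not equivalent

Query 1 returns: [('Niaj',), ('Mallory',)]
Query 2 returns: [('Niaj',), ('Oscar',), ('Mallory',)]

Reason: > vs >= gives different results when salary = 63000 exists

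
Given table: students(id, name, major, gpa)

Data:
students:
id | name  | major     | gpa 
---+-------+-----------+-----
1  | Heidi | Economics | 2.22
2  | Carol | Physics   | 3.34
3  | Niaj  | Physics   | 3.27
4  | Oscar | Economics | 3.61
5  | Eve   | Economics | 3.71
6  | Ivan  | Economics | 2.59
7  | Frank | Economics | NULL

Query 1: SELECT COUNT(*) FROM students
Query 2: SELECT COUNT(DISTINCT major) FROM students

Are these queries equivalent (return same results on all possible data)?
No, not equivalent

Query 1 returns: [(7,)]
Query 2 returns: [(2,)]

Reason: COUNT(*) counts rows, COUNT(DISTINCT major) counts unique majors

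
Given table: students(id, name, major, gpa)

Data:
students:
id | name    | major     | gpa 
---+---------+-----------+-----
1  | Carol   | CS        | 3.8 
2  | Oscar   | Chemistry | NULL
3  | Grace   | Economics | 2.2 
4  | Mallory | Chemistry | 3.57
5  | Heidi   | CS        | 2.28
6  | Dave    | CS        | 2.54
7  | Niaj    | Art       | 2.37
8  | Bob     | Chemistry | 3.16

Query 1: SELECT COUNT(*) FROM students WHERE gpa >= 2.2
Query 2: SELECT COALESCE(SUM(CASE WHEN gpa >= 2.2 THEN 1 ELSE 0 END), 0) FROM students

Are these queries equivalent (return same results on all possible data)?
Yes, equivalent

Both queries return: [(7,)]

Reason: COUNT with WHERE vs conditional SUM (COALESCE handles empty-table NULL)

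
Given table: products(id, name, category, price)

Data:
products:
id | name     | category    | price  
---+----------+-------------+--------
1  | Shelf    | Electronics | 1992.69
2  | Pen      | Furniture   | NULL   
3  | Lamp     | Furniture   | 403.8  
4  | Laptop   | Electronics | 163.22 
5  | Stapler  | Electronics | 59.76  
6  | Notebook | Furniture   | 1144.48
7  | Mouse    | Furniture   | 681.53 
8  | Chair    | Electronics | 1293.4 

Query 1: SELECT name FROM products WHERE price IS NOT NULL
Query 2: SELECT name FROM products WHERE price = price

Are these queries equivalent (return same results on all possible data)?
Yes, equivalent

Both queries return: [('Chair',), ('Lamp',), ('Laptop',), ('Mouse',), ('Notebook',), ('Shelf',), ('Stapler',)]

Reason: IS NOT NULL vs self-equality (both exclude NULLs)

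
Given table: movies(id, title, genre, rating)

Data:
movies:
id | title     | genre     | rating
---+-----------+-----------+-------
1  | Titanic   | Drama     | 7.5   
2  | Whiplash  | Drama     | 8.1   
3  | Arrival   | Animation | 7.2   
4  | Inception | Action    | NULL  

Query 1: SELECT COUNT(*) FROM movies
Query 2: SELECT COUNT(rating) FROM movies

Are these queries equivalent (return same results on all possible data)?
No, not equivalent

Query 1 returns: [(4,)]
Query 2 returns: [(3,)]

Reason: COUNT(*) includes NULLs, COUNT(column) excludes them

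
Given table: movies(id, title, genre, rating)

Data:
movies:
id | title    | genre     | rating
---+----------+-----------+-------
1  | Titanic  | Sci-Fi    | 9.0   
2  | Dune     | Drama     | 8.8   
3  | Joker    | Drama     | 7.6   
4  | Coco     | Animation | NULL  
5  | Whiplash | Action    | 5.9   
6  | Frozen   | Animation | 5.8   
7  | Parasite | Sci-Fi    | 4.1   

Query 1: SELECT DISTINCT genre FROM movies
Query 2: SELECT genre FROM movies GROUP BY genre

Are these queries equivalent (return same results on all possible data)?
Yes, equivalent

Both queries return: [('Action',), ('Animation',), ('Drama',), ('Sci-Fi',)]

Reason: Both get unique genres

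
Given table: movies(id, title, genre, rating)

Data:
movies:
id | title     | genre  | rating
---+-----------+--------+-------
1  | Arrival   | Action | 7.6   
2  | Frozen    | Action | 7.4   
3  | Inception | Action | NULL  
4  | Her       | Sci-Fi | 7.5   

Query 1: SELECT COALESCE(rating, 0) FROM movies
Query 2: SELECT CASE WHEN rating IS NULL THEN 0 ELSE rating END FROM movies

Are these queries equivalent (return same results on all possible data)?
Yes, equivalent

Both queries return: [(0,), (7.4,), (7.5,), (7.6,)]

Reason: COALESCE vs CASE for NULL handling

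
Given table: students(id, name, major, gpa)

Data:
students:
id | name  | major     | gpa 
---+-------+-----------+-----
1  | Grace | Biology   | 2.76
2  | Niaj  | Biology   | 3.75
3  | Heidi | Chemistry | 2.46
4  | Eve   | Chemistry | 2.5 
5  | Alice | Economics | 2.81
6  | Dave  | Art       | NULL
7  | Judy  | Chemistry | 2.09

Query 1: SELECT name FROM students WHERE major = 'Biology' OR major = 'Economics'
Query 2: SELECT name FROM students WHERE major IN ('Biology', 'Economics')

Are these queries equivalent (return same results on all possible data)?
Yes, equivalent

Both queries return: [('Alice',), ('Grace',), ('Niaj',)]

Reason: OR vs IN are equivalent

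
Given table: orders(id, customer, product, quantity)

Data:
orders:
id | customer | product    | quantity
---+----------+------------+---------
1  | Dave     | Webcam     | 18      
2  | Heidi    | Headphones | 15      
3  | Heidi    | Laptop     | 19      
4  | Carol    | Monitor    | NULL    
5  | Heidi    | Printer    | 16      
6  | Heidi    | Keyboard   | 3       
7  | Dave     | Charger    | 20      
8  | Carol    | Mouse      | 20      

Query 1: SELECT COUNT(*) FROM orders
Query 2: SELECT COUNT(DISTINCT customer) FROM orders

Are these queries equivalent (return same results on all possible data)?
No, not equivalent

Query 1 returns: [(8,)]
Query 2 returns: [(3,)]

Reason: COUNT(*) counts rows, COUNT(DISTINCT customer) counts unique customers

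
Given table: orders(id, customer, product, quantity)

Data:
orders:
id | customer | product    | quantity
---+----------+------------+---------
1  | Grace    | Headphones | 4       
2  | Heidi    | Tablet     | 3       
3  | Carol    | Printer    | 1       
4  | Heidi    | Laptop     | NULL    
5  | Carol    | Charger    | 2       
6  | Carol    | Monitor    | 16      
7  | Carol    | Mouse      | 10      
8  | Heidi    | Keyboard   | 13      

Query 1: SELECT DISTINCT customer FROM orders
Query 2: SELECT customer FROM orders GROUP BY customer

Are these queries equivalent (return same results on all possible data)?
Yes, equivalent

Both queries return: [('Carol',), ('Grace',), ('Heidi',)]

Reason: Both get unique customers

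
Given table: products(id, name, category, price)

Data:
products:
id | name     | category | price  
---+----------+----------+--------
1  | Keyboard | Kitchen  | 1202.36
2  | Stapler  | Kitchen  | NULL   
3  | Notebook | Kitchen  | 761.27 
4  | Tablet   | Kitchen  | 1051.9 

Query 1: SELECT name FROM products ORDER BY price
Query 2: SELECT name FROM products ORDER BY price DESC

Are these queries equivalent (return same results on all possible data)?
No, not equivalent

Query 1 returns: [('Stapler',), ('Notebook',), ('Tablet',), ('Keyboard',)]
Query 2 returns: [('Keyboard',), ('Tablet',), ('Notebook',), ('Stapler',)]

Reason: ASC vs DESC gives opposite ordering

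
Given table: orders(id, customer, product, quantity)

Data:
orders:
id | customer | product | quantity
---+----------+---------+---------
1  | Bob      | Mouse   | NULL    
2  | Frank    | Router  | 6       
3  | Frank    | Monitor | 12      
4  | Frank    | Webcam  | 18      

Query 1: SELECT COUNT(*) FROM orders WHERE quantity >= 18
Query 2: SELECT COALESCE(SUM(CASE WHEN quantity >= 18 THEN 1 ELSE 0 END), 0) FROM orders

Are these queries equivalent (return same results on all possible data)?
Yes, equivalent

Both queries return: [(1,)]

Reason: COUNT with WHERE vs conditional SUM (COALESCE handles empty-table NULL)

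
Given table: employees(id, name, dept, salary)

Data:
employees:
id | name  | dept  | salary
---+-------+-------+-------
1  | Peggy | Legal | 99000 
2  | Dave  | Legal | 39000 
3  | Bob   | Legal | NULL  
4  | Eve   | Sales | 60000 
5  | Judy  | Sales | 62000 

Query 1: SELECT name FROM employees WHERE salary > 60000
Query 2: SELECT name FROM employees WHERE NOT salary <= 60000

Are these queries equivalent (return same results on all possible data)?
Yes, equivalent

Both queries return: [('Judy',), ('Peggy',)]

Reason: Both filter salary > 60000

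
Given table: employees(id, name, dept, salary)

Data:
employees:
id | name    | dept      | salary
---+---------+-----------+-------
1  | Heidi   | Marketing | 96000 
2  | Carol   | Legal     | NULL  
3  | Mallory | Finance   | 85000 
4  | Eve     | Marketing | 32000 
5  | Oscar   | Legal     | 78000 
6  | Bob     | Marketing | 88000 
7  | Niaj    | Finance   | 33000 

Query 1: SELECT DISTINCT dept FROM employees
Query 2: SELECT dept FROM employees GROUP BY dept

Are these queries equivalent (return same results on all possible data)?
Yes, equivalent

Both queries return: [('Finance',), ('Legal',), ('Marketing',)]

Reason: Both get unique depts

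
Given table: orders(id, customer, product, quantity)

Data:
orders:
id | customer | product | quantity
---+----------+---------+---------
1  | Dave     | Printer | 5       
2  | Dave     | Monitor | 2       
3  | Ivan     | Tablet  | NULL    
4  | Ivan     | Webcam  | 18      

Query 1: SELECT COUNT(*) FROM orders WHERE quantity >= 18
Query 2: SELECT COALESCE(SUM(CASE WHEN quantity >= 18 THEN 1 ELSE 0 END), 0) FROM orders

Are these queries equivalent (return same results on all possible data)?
Yes, equivalent

Both queries return: [(1,)]

Reason: COUNT with WHERE vs conditional SUM (COALESCE handles empty-table NULL)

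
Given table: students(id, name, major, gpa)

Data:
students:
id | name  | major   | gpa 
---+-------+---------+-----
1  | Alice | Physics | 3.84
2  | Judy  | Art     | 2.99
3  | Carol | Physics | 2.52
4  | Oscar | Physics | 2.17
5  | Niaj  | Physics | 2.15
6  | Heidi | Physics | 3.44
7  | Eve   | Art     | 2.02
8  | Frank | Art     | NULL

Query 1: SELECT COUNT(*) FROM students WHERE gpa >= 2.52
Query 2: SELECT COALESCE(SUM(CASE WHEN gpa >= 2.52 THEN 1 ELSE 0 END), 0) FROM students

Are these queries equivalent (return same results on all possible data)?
Yes, equivalent

Both queries return: [(4,)]

Reason: COUNT with WHERE vs conditional SUM (COALESCE handles empty-table NULL)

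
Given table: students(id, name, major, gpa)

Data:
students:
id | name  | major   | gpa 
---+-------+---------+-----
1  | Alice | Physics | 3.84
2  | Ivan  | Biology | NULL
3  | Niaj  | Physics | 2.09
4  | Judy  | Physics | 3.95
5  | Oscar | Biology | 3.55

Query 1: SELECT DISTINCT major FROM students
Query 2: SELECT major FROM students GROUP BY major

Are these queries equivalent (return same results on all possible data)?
Yes, equivalent

Both queries return: [('Biology',), ('Physics',)]

Reason: Both get unique majors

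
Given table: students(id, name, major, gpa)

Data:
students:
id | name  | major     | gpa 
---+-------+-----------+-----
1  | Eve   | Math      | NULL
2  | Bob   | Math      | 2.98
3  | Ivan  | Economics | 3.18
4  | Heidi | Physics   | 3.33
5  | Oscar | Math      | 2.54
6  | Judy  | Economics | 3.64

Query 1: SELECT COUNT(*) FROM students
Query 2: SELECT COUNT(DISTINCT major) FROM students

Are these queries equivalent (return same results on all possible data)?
No, not equivalent

Query 1 returns: [(6,)]
Query 2 returns: [(3,)]

Reason: COUNT(*) counts rows, COUNT(DISTINCT major) counts unique majors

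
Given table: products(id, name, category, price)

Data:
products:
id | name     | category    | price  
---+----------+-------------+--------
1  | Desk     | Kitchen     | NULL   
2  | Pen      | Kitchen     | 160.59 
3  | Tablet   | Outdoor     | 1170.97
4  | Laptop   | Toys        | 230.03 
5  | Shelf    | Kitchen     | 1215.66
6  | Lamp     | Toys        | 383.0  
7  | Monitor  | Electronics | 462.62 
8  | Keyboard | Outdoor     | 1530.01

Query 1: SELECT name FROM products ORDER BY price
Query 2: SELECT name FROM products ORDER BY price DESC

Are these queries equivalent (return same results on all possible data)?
No, not equivalent

Query 1 returns: [('Desk',), ('Pen',), ('Laptop',), ('Lamp',), ('Monitor',), ('Tablet',), ('Shelf',), ('Keyboard',)]
Query 2 returns: [('Keyboard',), ('Shelf',), ('Tablet',), ('Monitor',), ('Lamp',), ('Laptop',), ('Pen',), ('Desk',)]

Reason: ASC vs DESC gives opposite ordering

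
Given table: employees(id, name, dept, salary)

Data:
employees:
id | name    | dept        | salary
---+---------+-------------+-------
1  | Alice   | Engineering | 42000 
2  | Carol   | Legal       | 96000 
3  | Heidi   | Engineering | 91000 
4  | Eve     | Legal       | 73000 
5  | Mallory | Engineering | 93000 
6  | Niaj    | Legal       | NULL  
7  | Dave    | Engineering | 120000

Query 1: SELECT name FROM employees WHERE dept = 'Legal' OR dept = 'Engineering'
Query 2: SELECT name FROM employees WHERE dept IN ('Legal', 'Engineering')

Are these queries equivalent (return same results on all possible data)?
Yes, equivalent

Both queries return: [('Alice',), ('Carol',), ('Dave',), ('Eve',), ('Heidi',), ('Mallory',), ('Niaj',)]

Reason: OR vs IN are equivalent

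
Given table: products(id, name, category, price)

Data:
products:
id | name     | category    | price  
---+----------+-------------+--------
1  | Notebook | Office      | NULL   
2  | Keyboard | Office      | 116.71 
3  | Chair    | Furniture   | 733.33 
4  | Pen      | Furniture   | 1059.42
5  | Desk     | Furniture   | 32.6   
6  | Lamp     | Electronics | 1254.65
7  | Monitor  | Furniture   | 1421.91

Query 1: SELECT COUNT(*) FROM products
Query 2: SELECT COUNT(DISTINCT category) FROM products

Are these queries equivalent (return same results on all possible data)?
No, not equivalent

Query 1 returns: [(7,)]
Query 2 returns: [(3,)]

Reason: COUNT(*) counts rows, COUNT(DISTINCT category) counts unique categorys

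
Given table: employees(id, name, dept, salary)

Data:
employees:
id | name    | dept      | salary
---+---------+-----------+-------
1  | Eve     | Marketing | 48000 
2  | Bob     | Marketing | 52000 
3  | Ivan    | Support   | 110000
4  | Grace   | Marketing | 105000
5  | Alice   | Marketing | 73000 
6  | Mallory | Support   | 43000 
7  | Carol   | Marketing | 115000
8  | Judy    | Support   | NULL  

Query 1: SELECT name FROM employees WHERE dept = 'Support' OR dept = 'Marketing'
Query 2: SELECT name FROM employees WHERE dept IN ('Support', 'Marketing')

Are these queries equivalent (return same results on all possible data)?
Yes, equivalent

Both queries return: [('Alice',), ('Bob',), ('Carol',), ('Eve',), ('Grace',), ('Ivan',), ('Judy',), ('Mallory',)]

Reason: OR vs IN are equivalent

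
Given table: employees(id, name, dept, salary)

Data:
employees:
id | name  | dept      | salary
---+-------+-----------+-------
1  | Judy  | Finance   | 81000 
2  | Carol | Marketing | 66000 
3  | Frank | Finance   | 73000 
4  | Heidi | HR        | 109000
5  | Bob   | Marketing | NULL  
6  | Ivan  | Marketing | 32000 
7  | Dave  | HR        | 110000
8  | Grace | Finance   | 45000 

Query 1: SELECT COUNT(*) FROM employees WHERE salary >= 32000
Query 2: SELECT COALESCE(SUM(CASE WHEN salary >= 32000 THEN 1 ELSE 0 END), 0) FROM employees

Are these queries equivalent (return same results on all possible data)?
Yes, equivalent

Both queries return: [(7,)]

Reason: COUNT with WHERE vs conditional SUM (COALESCE handles empty-table NULL)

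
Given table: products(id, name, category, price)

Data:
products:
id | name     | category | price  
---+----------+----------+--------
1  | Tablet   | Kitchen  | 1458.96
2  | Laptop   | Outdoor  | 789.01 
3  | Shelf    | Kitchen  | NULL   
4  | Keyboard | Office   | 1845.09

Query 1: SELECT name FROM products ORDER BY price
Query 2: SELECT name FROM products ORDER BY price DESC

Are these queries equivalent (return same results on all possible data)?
No, not equivalent

Query 1 returns: [('Shelf',), ('Laptop',), ('Tablet',), ('Keyboard',)]
Query 2 returns: [('Keyboard',), ('Tablet',), ('Laptop',), ('Shelf',)]

Reason: ASC vs DESC gives opposite ordering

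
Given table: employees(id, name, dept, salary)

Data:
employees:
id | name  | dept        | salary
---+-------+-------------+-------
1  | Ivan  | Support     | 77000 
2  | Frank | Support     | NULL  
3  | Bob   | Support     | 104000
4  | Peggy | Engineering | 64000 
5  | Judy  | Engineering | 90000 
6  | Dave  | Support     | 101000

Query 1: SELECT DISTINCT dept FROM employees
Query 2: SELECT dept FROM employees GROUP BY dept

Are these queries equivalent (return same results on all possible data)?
Yes, equivalent

Both queries return: [('Engineering',), ('Support',)]

Reason: Both get unique depts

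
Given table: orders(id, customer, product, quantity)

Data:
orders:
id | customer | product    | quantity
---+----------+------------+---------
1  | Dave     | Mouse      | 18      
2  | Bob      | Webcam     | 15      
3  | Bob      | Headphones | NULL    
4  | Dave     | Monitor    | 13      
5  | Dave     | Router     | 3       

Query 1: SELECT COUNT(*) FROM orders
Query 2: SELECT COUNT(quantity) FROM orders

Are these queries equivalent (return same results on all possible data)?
No, not equivalent

Query 1 returns: [(5,)]
Query 2 returns: [(4,)]

Reason: COUNT(*) includes NULLs, COUNT(column) excludes them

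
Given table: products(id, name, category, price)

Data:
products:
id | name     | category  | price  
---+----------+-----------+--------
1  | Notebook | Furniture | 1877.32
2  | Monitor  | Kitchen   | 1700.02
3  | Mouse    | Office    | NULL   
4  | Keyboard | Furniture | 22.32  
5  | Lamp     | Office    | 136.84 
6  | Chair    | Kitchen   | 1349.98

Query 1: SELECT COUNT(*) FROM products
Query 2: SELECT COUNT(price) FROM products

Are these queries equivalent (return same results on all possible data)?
No, not equivalent

Query 1 returns: [(6,)]
Query 2 returns: [(5,)]

Reason: COUNT(*) includes NULLs, COUNT(column) excludes them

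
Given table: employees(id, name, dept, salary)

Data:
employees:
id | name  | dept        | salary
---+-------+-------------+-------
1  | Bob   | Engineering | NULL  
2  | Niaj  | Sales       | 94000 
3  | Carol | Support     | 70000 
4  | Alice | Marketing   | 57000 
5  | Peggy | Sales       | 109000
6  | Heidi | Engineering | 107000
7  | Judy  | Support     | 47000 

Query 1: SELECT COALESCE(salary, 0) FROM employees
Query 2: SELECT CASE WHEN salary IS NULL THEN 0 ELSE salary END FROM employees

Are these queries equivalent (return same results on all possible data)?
Yes, equivalent

Both queries return: [(0,), (47000,), (57000,), (70000,), (94000,), (107000,), (109000,)]

Reason: COALESCE vs CASE for NULL handling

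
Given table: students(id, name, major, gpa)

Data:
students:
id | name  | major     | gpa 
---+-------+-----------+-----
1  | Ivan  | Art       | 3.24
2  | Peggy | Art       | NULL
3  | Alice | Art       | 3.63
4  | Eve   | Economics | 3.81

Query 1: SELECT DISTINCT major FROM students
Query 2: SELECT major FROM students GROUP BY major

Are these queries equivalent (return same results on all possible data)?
Yes, equivalent

Both queries return: [('Art',), ('Economics',)]

Reason: Both get unique majors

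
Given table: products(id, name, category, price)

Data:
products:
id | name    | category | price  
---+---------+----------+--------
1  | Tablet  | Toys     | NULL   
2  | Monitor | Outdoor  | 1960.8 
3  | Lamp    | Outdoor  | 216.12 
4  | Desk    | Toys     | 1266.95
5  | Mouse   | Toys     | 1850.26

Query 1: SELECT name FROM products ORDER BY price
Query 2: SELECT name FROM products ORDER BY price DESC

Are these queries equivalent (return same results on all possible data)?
No, not equivalent

Query 1 returns: [('Tablet',), ('Lamp',), ('Desk',), ('Mouse',), ('Monitor',)]
Query 2 returns: [('Monitor',), ('Mouse',), ('Desk',), ('Lamp',), ('Tablet',)]

Reason: ASC vs DESC gives opposite ordering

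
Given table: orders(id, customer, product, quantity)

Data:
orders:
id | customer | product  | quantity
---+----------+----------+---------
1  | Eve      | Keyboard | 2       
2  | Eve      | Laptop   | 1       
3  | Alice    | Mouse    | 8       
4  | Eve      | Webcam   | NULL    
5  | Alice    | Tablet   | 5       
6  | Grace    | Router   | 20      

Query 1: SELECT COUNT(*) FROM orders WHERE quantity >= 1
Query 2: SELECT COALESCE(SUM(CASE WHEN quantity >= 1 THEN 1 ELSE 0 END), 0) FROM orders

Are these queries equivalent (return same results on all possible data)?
Yes, equivalent

Both queries return: [(5,)]

Reason: COUNT with WHERE vs conditional SUM (COALESCE handles empty-table NULL)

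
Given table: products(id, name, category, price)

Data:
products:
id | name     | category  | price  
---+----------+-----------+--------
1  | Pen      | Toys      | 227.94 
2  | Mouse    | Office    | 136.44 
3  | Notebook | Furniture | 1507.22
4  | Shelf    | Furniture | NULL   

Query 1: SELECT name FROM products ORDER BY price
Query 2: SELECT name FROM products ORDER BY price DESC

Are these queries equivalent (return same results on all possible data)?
No, not equivalent

Query 1 returns: [('Shelf',), ('Mouse',), ('Pen',), ('Notebook',)]
Query 2 returns: [('Notebook',), ('Pen',), ('Mouse',), ('Shelf',)]

Reason: ASC vs DESC gives opposite ordering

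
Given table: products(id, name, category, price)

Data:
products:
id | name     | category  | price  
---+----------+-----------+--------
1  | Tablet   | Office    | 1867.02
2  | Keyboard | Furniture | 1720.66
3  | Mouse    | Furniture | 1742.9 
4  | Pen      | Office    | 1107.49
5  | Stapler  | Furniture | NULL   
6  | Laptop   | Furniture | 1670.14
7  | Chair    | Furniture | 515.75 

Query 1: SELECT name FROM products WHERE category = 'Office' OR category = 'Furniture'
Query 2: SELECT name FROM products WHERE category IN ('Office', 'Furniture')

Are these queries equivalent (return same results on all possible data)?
Yes, equivalent

Both queries return: [('Chair',), ('Keyboard',), ('Laptop',), ('Mouse',), ('Pen',), ('Stapler',), ('Tablet',)]

Reason: OR vs IN are equivalent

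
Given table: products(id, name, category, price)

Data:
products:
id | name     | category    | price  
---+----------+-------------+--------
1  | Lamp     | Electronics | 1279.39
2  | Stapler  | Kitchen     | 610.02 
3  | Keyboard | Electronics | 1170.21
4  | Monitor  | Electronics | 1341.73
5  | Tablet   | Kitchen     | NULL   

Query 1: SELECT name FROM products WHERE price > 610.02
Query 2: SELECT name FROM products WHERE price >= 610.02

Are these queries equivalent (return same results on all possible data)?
No, not equivalent

Query 1 returns: [('Lamp',), ('Keyboard',), ('Monitor',)]
Query 2 returns: [('Lamp',), ('Stapler',), ('Keyboard',), ('Monitor',)]

Reason: > vs >= gives different results when price = 610.02 exists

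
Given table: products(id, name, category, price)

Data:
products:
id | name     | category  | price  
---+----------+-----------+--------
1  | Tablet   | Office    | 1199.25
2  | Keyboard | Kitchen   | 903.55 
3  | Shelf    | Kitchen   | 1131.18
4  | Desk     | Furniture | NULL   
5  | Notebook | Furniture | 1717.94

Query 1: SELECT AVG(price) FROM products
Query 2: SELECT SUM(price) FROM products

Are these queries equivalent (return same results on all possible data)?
No, not equivalent

Query 1 returns: [(1237.98,)]
Query 2 returns: [(4951.92,)]

Reason: AVG vs SUM give different aggregate values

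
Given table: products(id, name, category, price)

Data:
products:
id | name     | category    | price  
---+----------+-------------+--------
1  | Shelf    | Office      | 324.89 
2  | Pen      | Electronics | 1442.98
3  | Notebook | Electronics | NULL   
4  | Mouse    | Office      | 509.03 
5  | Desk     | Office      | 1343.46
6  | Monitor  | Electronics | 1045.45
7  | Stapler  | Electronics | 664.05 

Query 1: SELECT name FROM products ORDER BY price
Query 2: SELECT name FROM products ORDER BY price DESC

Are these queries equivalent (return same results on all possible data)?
No, not equivalent

Query 1 returns: [('Notebook',), ('Shelf',), ('Mouse',), ('Stapler',), ('Monitor',), ('Desk',), ('Pen',)]
Query 2 returns: [('Pen',), ('Desk',), ('Monitor',), ('Stapler',), ('Mouse',), ('Shelf',), ('Notebook',)]

Reason: ASC vs DESC gives opposite ordering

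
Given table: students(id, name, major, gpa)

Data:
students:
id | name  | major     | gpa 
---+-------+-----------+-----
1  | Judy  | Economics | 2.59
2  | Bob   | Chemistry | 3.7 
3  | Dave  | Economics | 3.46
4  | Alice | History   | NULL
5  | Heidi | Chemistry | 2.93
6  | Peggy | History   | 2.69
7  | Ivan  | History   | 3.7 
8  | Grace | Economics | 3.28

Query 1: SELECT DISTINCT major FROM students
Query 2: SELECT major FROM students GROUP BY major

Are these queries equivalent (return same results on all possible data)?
Yes, equivalent

Both queries return: [('Chemistry',), ('Economics',), ('History',)]

Reason: Both get unique majors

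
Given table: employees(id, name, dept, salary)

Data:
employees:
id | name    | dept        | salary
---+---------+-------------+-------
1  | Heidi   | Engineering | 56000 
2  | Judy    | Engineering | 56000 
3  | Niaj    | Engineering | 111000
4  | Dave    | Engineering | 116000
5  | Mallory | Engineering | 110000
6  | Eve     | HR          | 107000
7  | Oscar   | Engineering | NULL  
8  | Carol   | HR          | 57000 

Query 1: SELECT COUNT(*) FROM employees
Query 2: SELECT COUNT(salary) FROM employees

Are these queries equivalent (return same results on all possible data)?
No, not equivalent

Query 1 returns: [(8,)]
Query 2 returns: [(7,)]

Reason: COUNT(*) includes NULLs, COUNT(column) excludes them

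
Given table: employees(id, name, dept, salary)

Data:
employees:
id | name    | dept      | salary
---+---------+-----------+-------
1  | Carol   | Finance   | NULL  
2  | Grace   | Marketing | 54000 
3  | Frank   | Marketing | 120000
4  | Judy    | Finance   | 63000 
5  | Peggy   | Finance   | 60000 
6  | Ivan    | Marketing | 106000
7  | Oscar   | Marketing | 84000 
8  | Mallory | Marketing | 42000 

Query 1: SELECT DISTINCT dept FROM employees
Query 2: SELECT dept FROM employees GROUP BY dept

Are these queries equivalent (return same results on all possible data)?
Yes, equivalent

Both queries return: [('Finance',), ('Marketing',)]

Reason: Both get unique depts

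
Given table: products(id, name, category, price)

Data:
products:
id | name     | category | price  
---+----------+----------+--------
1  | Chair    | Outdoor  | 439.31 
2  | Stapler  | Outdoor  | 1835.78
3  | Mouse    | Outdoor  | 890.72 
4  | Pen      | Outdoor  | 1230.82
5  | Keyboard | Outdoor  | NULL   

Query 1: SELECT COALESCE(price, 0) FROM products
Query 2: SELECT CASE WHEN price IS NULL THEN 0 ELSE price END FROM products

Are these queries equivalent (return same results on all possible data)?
Yes, equivalent

Both queries return: [(0,), (439.31,), (890.72,), (1230.82,), (1835.78,)]

Reason: COALESCE vs CASE for NULL handling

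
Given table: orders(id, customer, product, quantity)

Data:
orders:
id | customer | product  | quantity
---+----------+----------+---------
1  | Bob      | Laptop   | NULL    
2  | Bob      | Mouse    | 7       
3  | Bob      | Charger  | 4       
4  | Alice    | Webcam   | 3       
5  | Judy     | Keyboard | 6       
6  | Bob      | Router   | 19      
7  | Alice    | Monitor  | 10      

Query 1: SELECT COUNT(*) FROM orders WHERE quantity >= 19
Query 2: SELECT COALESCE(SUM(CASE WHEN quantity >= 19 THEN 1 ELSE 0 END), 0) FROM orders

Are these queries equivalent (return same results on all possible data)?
Yes, equivalent

Both queries return: [(1,)]

Reason: COUNT with WHERE vs conditional SUM (COALESCE handles empty-table NULL)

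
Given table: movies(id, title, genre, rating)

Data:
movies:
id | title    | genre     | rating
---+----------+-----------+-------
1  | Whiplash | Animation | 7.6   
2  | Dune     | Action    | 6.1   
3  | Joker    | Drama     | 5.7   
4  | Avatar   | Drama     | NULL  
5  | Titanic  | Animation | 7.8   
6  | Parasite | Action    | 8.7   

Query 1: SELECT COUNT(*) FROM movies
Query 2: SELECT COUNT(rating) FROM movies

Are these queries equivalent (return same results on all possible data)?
No, not equivalent

Query 1 returns: [(6,)]
Query 2 returns: [(5,)]

Reason: COUNT(*) includes NULLs, COUNT(column) excludes them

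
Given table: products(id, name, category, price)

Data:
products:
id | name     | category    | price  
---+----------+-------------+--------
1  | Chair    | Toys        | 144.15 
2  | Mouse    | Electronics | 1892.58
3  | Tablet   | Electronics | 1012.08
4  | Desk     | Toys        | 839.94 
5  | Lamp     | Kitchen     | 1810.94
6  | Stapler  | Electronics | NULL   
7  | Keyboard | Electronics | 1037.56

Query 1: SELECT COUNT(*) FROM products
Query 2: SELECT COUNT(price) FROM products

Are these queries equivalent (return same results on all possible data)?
No, not equivalent

Query 1 returns: [(7,)]
Query 2 returns: [(6,)]

Reason: COUNT(*) includes NULLs, COUNT(column) excludes them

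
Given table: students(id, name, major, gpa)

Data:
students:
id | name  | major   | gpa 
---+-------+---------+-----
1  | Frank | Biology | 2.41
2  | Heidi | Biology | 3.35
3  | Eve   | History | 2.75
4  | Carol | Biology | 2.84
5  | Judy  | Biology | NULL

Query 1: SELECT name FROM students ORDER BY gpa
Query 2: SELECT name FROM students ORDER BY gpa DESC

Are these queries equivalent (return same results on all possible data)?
No, not equivalent

Query 1 returns: [('Judy',), ('Frank',), ('Eve',), ('Carol',), ('Heidi',)]
Query 2 returns: [('Heidi',), ('Carol',), ('Eve',), ('Frank',), ('Judy',)]

Reason: ASC vs DESC gives opposite ordering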